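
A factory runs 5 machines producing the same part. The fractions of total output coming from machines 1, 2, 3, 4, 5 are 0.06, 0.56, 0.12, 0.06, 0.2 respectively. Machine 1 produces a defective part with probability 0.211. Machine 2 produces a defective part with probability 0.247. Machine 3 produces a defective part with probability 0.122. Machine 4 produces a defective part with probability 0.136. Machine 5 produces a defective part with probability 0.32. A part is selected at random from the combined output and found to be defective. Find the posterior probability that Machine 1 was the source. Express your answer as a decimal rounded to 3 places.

P(defective|M1) = 0.211; P(defective|M2) = 0.247; P(defective|M3) = 0.122; P(defective|M4) = 0.136; P(defective|M5) = 0.32.
Prior × likelihood for each source: 0.06·0.211=0.01266, 0.56·0.247=0.1383, 0.12·0.122=0.01464, 0.06·0.136=0.008160, 0.2·0.32=0.06400. Summing gives P(defective) = 0.23778.
P(Machine 1 | defective) = 0.01266 / 0.23778 = 0.053.

Posterior probability ≈ 0.053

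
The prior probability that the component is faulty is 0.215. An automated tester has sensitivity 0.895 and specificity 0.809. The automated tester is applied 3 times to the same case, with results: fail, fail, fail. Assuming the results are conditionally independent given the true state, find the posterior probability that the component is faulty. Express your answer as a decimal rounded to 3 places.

With H the event that the component is faulty, the joint likelihood of the observed sequence is P(data|H) = 0.895·0.895·0.895 = 0.71692 and P(data|¬H) = 0.191·0.191·0.191 = 0.0069679.
Bayes: P(H|data) = 0.215·0.71692 / (0.215·0.71692 + 0.785·0.0069679) = 0.15414/0.15961 = 0.9657.

Posterior P(H) ≈ 0.966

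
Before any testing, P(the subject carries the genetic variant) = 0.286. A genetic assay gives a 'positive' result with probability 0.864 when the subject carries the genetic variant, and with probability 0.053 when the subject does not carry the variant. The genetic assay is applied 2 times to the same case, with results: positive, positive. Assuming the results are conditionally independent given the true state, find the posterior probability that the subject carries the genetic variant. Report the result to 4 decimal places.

Posterior P(H) ≈ 0.9907

Let H be the event that the subject carries the genetic variant; start with P(H) = 0.286. P('positive'|H) = 0.864, P('positive'|¬H) = 0.053.
Update on result 1 ('positive'): P(H) ← 0.864·0.2860 / (0.864·0.2860 + 0.053·0.7140) = 0.24710/0.28495 = 0.8672.
Update on result 2 ('positive'): P(H) ← 0.864·0.8672 / (0.864·0.8672 + 0.053·0.1328) = 0.74926/0.75630 = 0.9907.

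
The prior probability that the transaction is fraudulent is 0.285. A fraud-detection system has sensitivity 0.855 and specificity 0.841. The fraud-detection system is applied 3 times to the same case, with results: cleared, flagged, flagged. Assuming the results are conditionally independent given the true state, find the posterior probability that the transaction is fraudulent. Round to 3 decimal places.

Posterior P(H) ≈ 0.665

Let H be the event that the transaction is fraudulent; start with P(H) = 0.285. P('flagged'|H) = 0.855, P('flagged'|¬H) = 0.159.
Update on result 1 ('cleared'): P(H) ← 0.145·0.2850 / (0.145·0.2850 + 0.841·0.7150) = 0.041325/0.64264 = 0.0643.
Update on result 2 ('flagged'): P(H) ← 0.855·0.0643 / (0.855·0.0643 + 0.159·0.9357) = 0.054981/0.20376 = 0.2698.
Update on result 3 ('flagged'): P(H) ← 0.855·0.2698 / (0.855·0.2698 + 0.159·0.7302) = 0.23071/0.34681 = 0.6652.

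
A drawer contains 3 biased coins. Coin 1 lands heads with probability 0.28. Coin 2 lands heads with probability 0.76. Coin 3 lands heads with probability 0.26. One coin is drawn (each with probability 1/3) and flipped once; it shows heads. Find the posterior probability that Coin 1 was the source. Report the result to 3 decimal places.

Posterior probability ≈ 0.215

Tabulate prior·likelihood by source: [1] prior 0.333333, lik 0.28, product 0.09333; [2] prior 0.333333, lik 0.76, product 0.2533; [3] prior 0.333333, lik 0.26, product 0.08667.
Normalizing constant = 0.43333; the posterior for Coin 1 is its product over the sum, 0.09333/0.43333 = 0.215.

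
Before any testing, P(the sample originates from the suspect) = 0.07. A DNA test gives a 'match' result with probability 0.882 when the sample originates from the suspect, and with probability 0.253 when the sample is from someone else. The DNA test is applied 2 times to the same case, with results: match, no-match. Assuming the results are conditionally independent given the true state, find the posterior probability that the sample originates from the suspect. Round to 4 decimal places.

Posterior P(H) ≈ 0.0398

Let H be the event that the sample originates from the suspect; start with P(H) = 0.07. P('match'|H) = 0.882, P('match'|¬H) = 0.253.
Update on result 1 ('match'): P(H) ← 0.882·0.0700 / (0.882·0.0700 + 0.253·0.9300) = 0.061740/0.29703 = 0.2079.
Update on result 2 ('no-match'): P(H) ← 0.118·0.2079 / (0.118·0.2079 + 0.747·0.7921) = 0.024527/0.61626 = 0.0398.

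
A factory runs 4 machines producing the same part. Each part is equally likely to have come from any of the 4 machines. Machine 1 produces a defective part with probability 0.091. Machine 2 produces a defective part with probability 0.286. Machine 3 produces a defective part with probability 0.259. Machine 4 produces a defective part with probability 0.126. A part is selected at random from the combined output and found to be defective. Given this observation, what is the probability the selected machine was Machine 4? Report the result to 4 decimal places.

Tabulate prior·likelihood by source: [1] prior 0.25, lik 0.091, product 0.02275; [2] prior 0.25, lik 0.286, product 0.07150; [3] prior 0.25, lik 0.259, product 0.06475; [4] prior 0.25, lik 0.126, product 0.03150.
Normalizing constant = 0.19050; the posterior for Machine 4 is its product over the sum, 0.03150/0.19050 = 0.1654.

Posterior probability ≈ 0.1654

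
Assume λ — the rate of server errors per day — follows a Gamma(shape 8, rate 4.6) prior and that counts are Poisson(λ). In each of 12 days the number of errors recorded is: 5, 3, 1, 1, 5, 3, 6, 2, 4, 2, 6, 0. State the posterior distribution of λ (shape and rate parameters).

The Poisson likelihood adds the total count to the shape and the number of exposure periods to the rate. Here ∑xᵢ = 38 and n = 12, so shape 8→46 and rate 4.6→16.6.

Posterior: Gamma(shape=46, rate=16.6)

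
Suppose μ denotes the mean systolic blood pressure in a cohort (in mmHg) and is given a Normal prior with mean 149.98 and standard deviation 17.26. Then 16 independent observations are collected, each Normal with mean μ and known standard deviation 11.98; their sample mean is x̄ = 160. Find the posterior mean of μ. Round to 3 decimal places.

Posterior mean ≈ 159.707

With known σ, the Normal prior is conjugate. Weight on the data is w = (n/σ²)/(n/σ² + 1/τ₀²) = 0.111482/(0.111482+0.00335675) = 0.97077.
Posterior mean = w·x̄ + (1−w)·μ₀ = 0.97077·160 + 0.029230·149.98 = 159.707.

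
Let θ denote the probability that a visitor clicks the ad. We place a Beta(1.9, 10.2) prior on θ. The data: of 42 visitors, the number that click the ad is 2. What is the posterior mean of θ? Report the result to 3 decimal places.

The binomial likelihood is conjugate to the Beta prior: with 2 successes and 40 failures, the posterior is Beta(1.9+2, 10.2+40) = Beta(3.9, 50.2).
Posterior mean = α/(α+β) = 3.9/54.1 = 0.072.

Posterior mean ≈ 0.072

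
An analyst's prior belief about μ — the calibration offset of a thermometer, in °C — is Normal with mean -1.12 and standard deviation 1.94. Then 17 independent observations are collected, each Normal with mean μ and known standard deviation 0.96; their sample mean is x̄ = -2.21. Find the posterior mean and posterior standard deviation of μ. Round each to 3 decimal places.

Prior precision 1/τ₀² = 1/1.94² = 0.265703; data precision n/σ² = 17/0.96² = 18.4462.
Posterior precision = 0.265703 + 18.4462 = 18.7119, giving posterior SD = 1/√18.7119 = 0.231.
Posterior mean = (0.265703·-1.12 + 18.4462·-2.21) / 18.7119 = -2.195.

Posterior mean ≈ -2.195; posterior SD ≈ 0.231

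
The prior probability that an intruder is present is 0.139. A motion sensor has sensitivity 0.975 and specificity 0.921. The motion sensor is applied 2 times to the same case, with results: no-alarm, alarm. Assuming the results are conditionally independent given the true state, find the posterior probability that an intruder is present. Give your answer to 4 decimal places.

With H the event that an intruder is present, the joint likelihood of the observed sequence is P(data|H) = 0.025·0.975 = 0.024375 and P(data|¬H) = 0.921·0.079 = 0.072759.
Bayes: P(H|data) = 0.139·0.024375 / (0.139·0.024375 + 0.861·0.072759) = 0.0033881/0.066034 = 0.0513.

Posterior P(H) ≈ 0.0513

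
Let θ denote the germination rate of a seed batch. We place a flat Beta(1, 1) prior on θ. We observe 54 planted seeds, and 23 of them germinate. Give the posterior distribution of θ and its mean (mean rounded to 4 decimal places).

The binomial likelihood is conjugate to the Beta prior: with 23 successes and 31 failures, the posterior is Beta(1+23, 1+31) = Beta(24, 32).
Posterior mean = α/(α+β) = 24/56 = 0.4286.

Posterior: Beta(24, 32); mean ≈ 0.4286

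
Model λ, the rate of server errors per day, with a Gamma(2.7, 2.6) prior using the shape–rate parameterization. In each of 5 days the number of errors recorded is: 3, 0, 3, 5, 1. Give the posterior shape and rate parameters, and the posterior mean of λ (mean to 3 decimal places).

Posterior: Gamma(shape=14.7, rate=7.6); mean ≈ 1.934

Total count ∑xᵢ = 12 over n = 5 days.
Gamma is conjugate to the Poisson likelihood: posterior is Gamma(shape = 2.7+12 = 14.7, rate = 2.6+5 = 7.6).
E[λ | data] = 14.7/7.6 = 1.934.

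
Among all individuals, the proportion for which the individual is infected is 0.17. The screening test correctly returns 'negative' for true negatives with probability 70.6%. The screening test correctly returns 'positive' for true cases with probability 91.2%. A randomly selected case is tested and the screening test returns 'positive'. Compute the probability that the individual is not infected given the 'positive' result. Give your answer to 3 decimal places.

Write H for 'the individual is infected'. Prior odds H:¬H = 0.17/0.83 = 0.20482. For the 'positive' outcome, the likelihood ratio is 0.912/0.294 = 3.1020.
Posterior odds = 0.20482 × 3.1020 = 0.63536, so P(H|E) = 0.63536/(1+0.63536) = 0.389. Then P(¬H|E) = 1 − 0.389 = 0.611.

P(¬H | E) ≈ 0.611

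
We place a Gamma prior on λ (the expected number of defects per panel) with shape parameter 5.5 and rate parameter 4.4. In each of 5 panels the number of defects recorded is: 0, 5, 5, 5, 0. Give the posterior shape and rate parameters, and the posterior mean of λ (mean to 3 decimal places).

The Poisson likelihood adds the total count to the shape and the number of exposure periods to the rate. Here ∑xᵢ = 15 and n = 5, so shape 5.5→20.5 and rate 4.4→9.4.
E[λ | data] = 20.5/9.4 = 2.181.

Posterior: Gamma(shape=20.5, rate=9.4); mean ≈ 2.181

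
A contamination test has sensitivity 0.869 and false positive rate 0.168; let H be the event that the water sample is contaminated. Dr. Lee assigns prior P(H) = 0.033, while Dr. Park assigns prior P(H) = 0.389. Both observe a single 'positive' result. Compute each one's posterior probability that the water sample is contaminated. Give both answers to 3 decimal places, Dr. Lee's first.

The likelihood ratio for a 'positive' result is 0.869/0.168 = 5.1726.
Dr. Lee: prior odds 0.033/0.967 = 0.034126; posterior odds 0.17652; posterior probability 0.150.
Dr. Park: prior odds 0.389/0.611 = 0.63666; posterior odds 3.2932; posterior probability 0.767.

Dr. Lee: 0.150; Dr. Park: 0.767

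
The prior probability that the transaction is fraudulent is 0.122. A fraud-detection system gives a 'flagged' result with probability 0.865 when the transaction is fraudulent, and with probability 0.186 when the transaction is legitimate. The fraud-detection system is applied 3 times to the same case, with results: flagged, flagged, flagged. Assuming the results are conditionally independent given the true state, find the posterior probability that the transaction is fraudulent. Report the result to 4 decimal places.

With H the event that the transaction is fraudulent, the joint likelihood of the observed sequence is P(data|H) = 0.865·0.865·0.865 = 0.64721 and P(data|¬H) = 0.186·0.186·0.186 = 0.0064349.
Bayes: P(H|data) = 0.122·0.64721 / (0.122·0.64721 + 0.878·0.0064349) = 0.078960/0.084610 = 0.9332.

Posterior P(H) ≈ 0.9332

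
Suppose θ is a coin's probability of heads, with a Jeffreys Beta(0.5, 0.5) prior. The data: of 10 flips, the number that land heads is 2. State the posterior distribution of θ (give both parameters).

Posterior: Beta(2.5, 8.5)

Observing 2 successes and 8 failures updates Beta(0.5, 0.5) by adding the success and failure counts to the two shape parameters: α = 0.5+2 = 2.5, β = 0.5+8 = 8.5.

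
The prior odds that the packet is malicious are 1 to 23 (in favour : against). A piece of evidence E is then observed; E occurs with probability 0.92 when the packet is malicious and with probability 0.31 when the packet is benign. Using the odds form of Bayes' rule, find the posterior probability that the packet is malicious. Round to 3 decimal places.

Prior odds = 1/23 = 0.043478.
Likelihood ratio for E = 0.92/0.31 = 2.9677.
Posterior odds = prior odds × LR = 0.12903.
Posterior probability = odds/(1+odds) = 0.12903/1.1290 = 0.114.

Posterior probability ≈ 0.114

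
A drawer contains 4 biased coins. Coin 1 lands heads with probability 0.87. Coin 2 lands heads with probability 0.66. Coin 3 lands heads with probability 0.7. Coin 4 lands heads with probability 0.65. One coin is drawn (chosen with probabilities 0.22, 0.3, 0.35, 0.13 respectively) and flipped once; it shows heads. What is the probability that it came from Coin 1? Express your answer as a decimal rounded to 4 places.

P(heads|C1) = 0.87; P(heads|C2) = 0.66; P(heads|C3) = 0.7; P(heads|C4) = 0.65.
Prior × likelihood for each source: 0.22·0.87=0.1914, 0.3·0.66=0.1980, 0.35·0.7=0.2450, 0.13·0.65=0.08450. Summing gives P(heads) = 0.71890.
P(Coin 1 | heads) = 0.1914 / 0.71890 = 0.2662.

Posterior probability ≈ 0.2662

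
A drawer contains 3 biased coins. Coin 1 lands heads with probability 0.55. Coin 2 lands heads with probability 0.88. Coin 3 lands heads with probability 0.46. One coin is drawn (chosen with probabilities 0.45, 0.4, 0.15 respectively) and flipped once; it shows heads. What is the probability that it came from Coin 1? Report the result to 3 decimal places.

P(heads|C1) = 0.55; P(heads|C2) = 0.88; P(heads|C3) = 0.46.
Prior × likelihood for each source: 0.45·0.55=0.2475, 0.4·0.88=0.3520, 0.15·0.46=0.06900. Summing gives P(heads) = 0.66850.
P(Coin 1 | heads) = 0.2475 / 0.66850 = 0.370.

Posterior probability ≈ 0.370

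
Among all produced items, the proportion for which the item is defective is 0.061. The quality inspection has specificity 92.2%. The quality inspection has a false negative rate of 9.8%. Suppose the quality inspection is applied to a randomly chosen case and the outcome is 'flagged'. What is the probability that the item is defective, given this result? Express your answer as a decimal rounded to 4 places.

P(H | E) ≈ 0.4290

Write H for 'the item is defective'. Prior odds H:¬H = 0.061/0.939 = 0.064963. For the 'flagged' outcome, the likelihood ratio is 0.902/0.078 = 11.564.
Posterior odds = 0.064963 × 11.564 = 0.75124, so P(H|E) = 0.75124/(1+0.75124) = 0.4290.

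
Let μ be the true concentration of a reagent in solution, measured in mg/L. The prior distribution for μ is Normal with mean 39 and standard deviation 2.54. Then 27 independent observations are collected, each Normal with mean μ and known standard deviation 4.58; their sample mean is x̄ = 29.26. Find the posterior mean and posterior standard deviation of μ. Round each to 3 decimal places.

Prior precision 1/τ₀² = 1/2.54² = 0.155000; data precision n/σ² = 27/4.58² = 1.28716.
Posterior precision = 0.155000 + 1.28716 = 1.44216, giving posterior SD = 1/√1.44216 = 0.833.
Posterior mean = (0.155000·39 + 1.28716·29.26) / 1.44216 = 30.307.

Posterior mean ≈ 30.307; posterior SD ≈ 0.833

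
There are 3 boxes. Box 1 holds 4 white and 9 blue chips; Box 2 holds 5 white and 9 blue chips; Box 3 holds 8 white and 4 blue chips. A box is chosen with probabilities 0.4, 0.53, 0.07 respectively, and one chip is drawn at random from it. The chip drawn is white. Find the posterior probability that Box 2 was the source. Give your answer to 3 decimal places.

P(white|Box 1) = 0.3077; P(white|Box 2) = 0.3571; P(white|Box 3) = 0.6667.
Prior × likelihood for each source: 0.4·0.3077=0.1231, 0.53·0.3571=0.1893, 0.07·0.6667=0.04667. Summing gives P(white) = 0.35903.
P(Box 2 | white) = 0.1893 / 0.35903 = 0.527.

Posterior probability ≈ 0.527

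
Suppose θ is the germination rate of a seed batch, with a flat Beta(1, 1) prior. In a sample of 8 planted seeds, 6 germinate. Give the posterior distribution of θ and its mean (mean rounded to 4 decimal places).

Posterior: Beta(7, 3); mean ≈ 0.7000

The binomial likelihood is conjugate to the Beta prior: with 6 successes and 2 failures, the posterior is Beta(1+6, 1+2) = Beta(7, 3).
Posterior mean = α/(α+β) = 7/10 = 0.7000.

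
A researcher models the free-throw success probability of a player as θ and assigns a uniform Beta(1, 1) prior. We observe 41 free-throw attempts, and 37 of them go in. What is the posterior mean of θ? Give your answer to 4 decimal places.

Observing 37 successes and 4 failures updates Beta(1, 1) by adding the success and failure counts to the two shape parameters: α = 1+37 = 38, β = 1+4 = 5.
E[θ | data] = 38/(38+5) = 0.8837.

Posterior mean ≈ 0.8837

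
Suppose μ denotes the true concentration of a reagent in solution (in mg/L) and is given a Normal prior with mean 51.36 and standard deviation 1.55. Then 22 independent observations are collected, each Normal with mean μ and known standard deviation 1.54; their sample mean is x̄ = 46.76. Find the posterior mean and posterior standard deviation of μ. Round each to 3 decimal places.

With known σ, the Normal prior is conjugate. Weight on the data is w = (n/σ²)/(n/σ² + 1/τ₀²) = 9.27644/(9.27644+0.416233) = 0.95706.
Posterior mean = w·x̄ + (1−w)·μ₀ = 0.95706·46.76 + 0.042943·51.36 = 46.958. Posterior variance = 1/(9.27644+0.416233) = 0.103171, so SD = 0.321.

Posterior mean ≈ 46.958; posterior SD ≈ 0.321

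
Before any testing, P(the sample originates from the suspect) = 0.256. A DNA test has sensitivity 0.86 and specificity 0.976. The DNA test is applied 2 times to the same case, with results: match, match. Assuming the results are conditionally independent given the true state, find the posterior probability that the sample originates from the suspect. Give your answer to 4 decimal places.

With H the event that the sample originates from the suspect, the joint likelihood of the observed sequence is P(data|H) = 0.86·0.86 = 0.73960 and P(data|¬H) = 0.024·0.024 = 0.00057600.
Bayes: P(H|data) = 0.256·0.73960 / (0.256·0.73960 + 0.744·0.00057600) = 0.18934/0.18977 = 0.9977.

Posterior P(H) ≈ 0.9977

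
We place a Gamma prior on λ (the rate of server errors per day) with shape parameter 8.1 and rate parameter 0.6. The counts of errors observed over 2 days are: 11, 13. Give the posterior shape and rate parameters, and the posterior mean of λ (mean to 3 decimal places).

The Poisson likelihood adds the total count to the shape and the number of exposure periods to the rate. Here ∑xᵢ = 24 and n = 2, so shape 8.1→32.1 and rate 0.6→2.6.
Posterior mean = shape/rate = 32.1/2.6 = 12.346.

Posterior: Gamma(shape=32.1, rate=2.6); mean ≈ 12.346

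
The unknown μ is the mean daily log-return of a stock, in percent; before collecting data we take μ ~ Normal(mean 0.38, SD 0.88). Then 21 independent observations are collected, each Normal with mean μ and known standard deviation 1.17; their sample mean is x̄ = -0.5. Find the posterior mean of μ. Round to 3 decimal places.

Posterior mean ≈ -0.432

Prior precision 1/τ₀² = 1/0.88² = 1.29132; data precision n/σ² = 21/1.17² = 15.3408.
Posterior precision = 1.29132 + 15.3408 = 16.6321.
Posterior mean = (1.29132·0.38 + 15.3408·-0.5) / 16.6321 = -0.432.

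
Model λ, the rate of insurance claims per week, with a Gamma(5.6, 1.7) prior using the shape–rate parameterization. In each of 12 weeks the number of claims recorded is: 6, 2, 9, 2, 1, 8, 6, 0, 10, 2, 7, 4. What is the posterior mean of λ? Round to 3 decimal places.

Total count ∑xᵢ = 57 over n = 12 weeks.
Gamma is conjugate to the Poisson likelihood: posterior is Gamma(shape = 5.6+57 = 62.6, rate = 1.7+12 = 13.7).
Posterior mean = shape/rate = 62.6/13.7 = 4.569.

Posterior mean ≈ 4.569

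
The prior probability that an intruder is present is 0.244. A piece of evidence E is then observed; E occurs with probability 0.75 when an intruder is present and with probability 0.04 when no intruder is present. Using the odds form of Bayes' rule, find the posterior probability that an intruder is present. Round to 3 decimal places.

Posterior probability ≈ 0.858

Prior odds = 0.244/(1−0.244) = 0.32275. In log-odds, ln(0.32275) = -1.1309.
Add log likelihood ratio: ln(18.750) = 2.9312.
Posterior log-odds = 1.8003, so posterior odds = exp(1.8003) = 6.0516. Converting, P(H|E) = 6.0516/7.0516 = 0.858.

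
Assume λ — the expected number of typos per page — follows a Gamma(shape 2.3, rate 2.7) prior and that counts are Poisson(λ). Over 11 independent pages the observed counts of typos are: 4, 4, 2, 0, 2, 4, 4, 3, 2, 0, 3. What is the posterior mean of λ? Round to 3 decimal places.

Posterior mean ≈ 2.212

Total count ∑xᵢ = 28 over n = 11 pages.
Gamma is conjugate to the Poisson likelihood: posterior is Gamma(shape = 2.3+28 = 30.3, rate = 2.7+11 = 13.7).
Posterior mean = shape/rate = 30.3/13.7 = 2.212.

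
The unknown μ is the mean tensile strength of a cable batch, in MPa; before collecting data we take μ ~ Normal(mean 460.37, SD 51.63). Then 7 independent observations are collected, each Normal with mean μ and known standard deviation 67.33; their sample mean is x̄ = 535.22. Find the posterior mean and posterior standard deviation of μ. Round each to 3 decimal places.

Prior precision 1/τ₀² = 1/51.63² = 0.00037514; data precision n/σ² = 7/67.33² = 0.00154412.
Posterior precision = 0.00037514 + 0.00154412 = 0.00191926, giving posterior SD = 1/√0.00191926 = 22.826.
Posterior mean = (0.00037514·460.37 + 0.00154412·535.22) / 0.00191926 = 520.590.

Posterior mean ≈ 520.590; posterior SD ≈ 22.826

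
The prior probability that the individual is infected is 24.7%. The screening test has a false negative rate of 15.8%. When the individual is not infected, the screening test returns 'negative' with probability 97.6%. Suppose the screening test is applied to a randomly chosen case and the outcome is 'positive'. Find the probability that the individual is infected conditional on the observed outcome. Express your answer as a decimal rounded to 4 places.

Write H for 'the individual is infected'. Prior odds H:¬H = 0.247/0.753 = 0.32802. For the 'positive' outcome, the likelihood ratio is 0.842/0.024 = 35.083.
Posterior odds = 0.32802 × 35.083 = 11.508, so P(H|E) = 11.508/(1+11.508) = 0.9201.

P(H | E) ≈ 0.9201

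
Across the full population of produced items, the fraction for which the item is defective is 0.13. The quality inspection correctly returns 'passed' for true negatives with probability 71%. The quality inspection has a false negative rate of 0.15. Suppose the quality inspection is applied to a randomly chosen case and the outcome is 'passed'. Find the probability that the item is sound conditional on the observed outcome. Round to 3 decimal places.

Write H for 'the item is defective'. Prior odds H:¬H = 0.13/0.87 = 0.14943. For the 'passed' outcome, the likelihood ratio is 0.15/0.71 = 0.21127.
Posterior odds = 0.14943 × 0.21127 = 0.031569, so P(H|E) = 0.031569/(1+0.031569) = 0.031. Then P(¬H|E) = 1 − 0.031 = 0.969.

P(¬H | E) ≈ 0.969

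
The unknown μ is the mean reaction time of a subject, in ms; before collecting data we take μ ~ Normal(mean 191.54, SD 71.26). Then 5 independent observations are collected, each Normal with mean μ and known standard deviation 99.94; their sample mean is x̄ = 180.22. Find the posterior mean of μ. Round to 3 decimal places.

With known σ, the Normal prior is conjugate. Weight on the data is w = (n/σ²)/(n/σ² + 1/τ₀²) = 0.00050060/(0.00050060+0.00019693) = 0.71768.
Posterior mean = w·x̄ + (1−w)·μ₀ = 0.71768·180.22 + 0.28232·191.54 = 183.416.

Posterior mean ≈ 183.416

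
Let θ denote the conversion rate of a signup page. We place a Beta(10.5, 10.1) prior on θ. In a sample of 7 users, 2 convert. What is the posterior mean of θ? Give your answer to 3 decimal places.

Observing 2 successes and 5 failures updates Beta(10.5, 10.1) by adding the success and failure counts to the two shape parameters: α = 10.5+2 = 12.5, β = 10.1+5 = 15.1.
E[θ | data] = 12.5/(12.5+15.1) = 0.453.

Posterior mean ≈ 0.453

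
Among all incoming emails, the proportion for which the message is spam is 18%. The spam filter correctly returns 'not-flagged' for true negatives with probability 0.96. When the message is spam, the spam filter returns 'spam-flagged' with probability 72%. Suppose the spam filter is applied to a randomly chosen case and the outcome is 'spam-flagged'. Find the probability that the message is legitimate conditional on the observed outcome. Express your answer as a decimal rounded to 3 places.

Let H be the event that the message is spam. P(H) = 0.18, so P(¬H) = 0.82. With E the 'spam-flagged' result, P(E|H) = 0.72 and P(E|¬H) = 0.04.
P(E) = 0.72·0.18 + 0.04·0.82 = 0.12960 + 0.032800 = 0.16240.
By Bayes' theorem, P(H|E) = 0.12960 / 0.16240 = 0.798. Hence P(¬H|E) = 1 − 0.798 = 0.202.

P(¬H | E) ≈ 0.202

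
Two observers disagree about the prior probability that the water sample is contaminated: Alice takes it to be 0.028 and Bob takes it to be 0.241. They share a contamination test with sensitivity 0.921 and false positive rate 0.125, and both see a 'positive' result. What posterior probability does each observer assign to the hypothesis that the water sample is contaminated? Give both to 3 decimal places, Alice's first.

Alice: 0.175; Bob: 0.701

P('+'|H) = 0.921, P('+'|¬H) = 0.125.
Alice: numerator 0.921·0.028 = 0.025788; evidence = 0.025788+0.125·0.972 = 0.14729; posterior = 0.175.
Bob: numerator 0.921·0.241 = 0.22196; evidence = 0.22196+0.125·0.759 = 0.31684; posterior = 0.701.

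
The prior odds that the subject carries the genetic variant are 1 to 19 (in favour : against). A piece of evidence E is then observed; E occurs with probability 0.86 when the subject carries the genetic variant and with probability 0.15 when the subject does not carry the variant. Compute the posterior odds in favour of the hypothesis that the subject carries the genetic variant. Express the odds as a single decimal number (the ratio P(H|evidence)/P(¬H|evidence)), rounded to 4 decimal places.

Prior odds = 1/19 = 0.052632.
Likelihood ratio for E = 0.86/0.15 = 5.7333.
Posterior odds = prior odds × LR = 0.30175.

Posterior odds ≈ 0.3018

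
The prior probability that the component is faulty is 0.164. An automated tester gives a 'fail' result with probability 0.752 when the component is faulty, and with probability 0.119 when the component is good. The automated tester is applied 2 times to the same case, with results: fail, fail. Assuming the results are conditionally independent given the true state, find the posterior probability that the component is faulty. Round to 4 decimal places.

With H the event that the component is faulty, the joint likelihood of the observed sequence is P(data|H) = 0.752·0.752 = 0.56550 and P(data|¬H) = 0.119·0.119 = 0.014161.
Bayes: P(H|data) = 0.164·0.56550 / (0.164·0.56550 + 0.836·0.014161) = 0.092743/0.10458 = 0.8868.

Posterior P(H) ≈ 0.8868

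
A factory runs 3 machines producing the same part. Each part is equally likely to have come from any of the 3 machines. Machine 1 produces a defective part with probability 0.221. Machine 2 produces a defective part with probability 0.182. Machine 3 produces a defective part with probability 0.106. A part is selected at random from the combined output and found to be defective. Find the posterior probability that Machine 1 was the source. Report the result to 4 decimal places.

Posterior probability ≈ 0.4342

P(defective|M1) = 0.221; P(defective|M2) = 0.182; P(defective|M3) = 0.106.
Prior × likelihood for each source: 0.333333·0.221=0.07367, 0.333333·0.182=0.06067, 0.333333·0.106=0.03533. Summing gives P(defective) = 0.16967.
P(Machine 1 | defective) = 0.07367 / 0.16967 = 0.4342.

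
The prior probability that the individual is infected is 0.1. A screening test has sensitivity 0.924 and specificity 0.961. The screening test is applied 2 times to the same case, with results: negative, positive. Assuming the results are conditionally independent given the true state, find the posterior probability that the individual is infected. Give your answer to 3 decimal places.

Let H be the event that the individual is infected; start with P(H) = 0.1. P('positive'|H) = 0.924, P('positive'|¬H) = 0.039.
Update on result 1 ('negative'): P(H) ← 0.076·0.1000 / (0.076·0.1000 + 0.961·0.9000) = 0.0076000/0.87250 = 0.0087.
Update on result 2 ('positive'): P(H) ← 0.924·0.0087 / (0.924·0.0087 + 0.039·0.9913) = 0.0080486/0.046709 = 0.1723.

Posterior P(H) ≈ 0.172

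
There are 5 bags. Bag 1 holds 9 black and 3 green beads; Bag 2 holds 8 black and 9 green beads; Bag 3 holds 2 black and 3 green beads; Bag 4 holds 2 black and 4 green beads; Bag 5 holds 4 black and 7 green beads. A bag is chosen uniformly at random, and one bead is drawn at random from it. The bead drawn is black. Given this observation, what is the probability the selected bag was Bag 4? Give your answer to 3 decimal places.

Posterior probability ≈ 0.144

Tabulate prior·likelihood by source: [1] prior 0.2, lik 0.75, product 0.1500; [2] prior 0.2, lik 0.4706, product 0.09412; [3] prior 0.2, lik 0.4, product 0.08000; [4] prior 0.2, lik 0.3333, product 0.06667; [5] prior 0.2, lik 0.3636, product 0.07273.
Normalizing constant = 0.46351; the posterior for Bag 4 is its product over the sum, 0.06667/0.46351 = 0.144.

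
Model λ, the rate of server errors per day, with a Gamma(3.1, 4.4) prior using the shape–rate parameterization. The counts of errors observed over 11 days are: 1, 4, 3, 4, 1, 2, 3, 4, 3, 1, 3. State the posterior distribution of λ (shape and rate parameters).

Posterior: Gamma(shape=32.1, rate=15.4)

Total count ∑xᵢ = 29 over n = 11 days.
Gamma is conjugate to the Poisson likelihood: posterior is Gamma(shape = 3.1+29 = 32.1, rate = 4.4+11 = 15.4).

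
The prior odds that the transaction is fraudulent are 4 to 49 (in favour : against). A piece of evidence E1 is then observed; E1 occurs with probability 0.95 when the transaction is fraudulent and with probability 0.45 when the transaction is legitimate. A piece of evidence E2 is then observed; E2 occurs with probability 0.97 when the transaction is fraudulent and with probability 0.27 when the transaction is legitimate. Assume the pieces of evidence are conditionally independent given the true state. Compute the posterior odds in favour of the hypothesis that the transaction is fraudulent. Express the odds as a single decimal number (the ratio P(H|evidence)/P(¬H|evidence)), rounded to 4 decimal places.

Prior odds = 4/49 = 0.081633. In log-odds, ln(0.081633) = -2.5055.
Add log likelihood ratios: ln(2.1111) + ln(3.5926) = 2.0261.
Posterior log-odds = -0.47944, so posterior odds = exp(-0.47944) = 0.61913.

Posterior odds ≈ 0.6191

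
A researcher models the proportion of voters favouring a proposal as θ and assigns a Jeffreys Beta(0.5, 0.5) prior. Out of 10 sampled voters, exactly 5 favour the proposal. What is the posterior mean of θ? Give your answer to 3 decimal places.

The binomial likelihood is conjugate to the Beta prior: with 5 successes and 5 failures, the posterior is Beta(0.5+5, 0.5+5) = Beta(5.5, 5.5).
E[θ | data] = 5.5/(5.5+5.5) = 0.500.

Posterior mean ≈ 0.500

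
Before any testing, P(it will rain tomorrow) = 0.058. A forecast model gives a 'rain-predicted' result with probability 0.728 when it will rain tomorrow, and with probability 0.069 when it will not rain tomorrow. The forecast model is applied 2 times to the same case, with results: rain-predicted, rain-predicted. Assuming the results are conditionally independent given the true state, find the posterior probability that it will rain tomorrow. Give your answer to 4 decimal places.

With H the event that it will rain tomorrow, the joint likelihood of the observed sequence is P(data|H) = 0.728·0.728 = 0.52998 and P(data|¬H) = 0.069·0.069 = 0.0047610.
Bayes: P(H|data) = 0.058·0.52998 / (0.058·0.52998 + 0.942·0.0047610) = 0.030739/0.035224 = 0.8727.

Posterior P(H) ≈ 0.8727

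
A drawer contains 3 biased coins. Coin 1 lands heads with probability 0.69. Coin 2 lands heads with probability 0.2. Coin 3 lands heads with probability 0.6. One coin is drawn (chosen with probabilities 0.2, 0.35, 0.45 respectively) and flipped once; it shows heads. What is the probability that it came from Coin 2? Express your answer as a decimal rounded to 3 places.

Posterior probability ≈ 0.146

P(heads|C1) = 0.69; P(heads|C2) = 0.2; P(heads|C3) = 0.6.
Prior × likelihood for each source: 0.2·0.69=0.1380, 0.35·0.2=0.07000, 0.45·0.6=0.2700. Summing gives P(heads) = 0.47800.
P(Coin 2 | heads) = 0.07000 / 0.47800 = 0.146.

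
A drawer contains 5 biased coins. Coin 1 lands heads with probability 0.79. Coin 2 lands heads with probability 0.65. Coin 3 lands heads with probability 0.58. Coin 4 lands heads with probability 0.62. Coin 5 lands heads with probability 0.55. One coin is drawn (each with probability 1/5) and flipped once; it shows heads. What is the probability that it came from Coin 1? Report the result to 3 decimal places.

Posterior probability ≈ 0.248

Tabulate prior·likelihood by source: [1] prior 0.2, lik 0.79, product 0.1580; [2] prior 0.2, lik 0.65, product 0.1300; [3] prior 0.2, lik 0.58, product 0.1160; [4] prior 0.2, lik 0.62, product 0.1240; [5] prior 0.2, lik 0.55, product 0.1100.
Normalizing constant = 0.63800; the posterior for Coin 1 is its product over the sum, 0.1580/0.63800 = 0.248.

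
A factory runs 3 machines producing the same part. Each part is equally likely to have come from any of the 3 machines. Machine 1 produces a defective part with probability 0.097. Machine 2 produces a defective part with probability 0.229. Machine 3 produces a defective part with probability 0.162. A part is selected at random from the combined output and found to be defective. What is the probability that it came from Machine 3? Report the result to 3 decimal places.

Tabulate prior·likelihood by source: [1] prior 0.333333, lik 0.097, product 0.03233; [2] prior 0.333333, lik 0.229, product 0.07633; [3] prior 0.333333, lik 0.162, product 0.05400.
Normalizing constant = 0.16267; the posterior for Machine 3 is its product over the sum, 0.05400/0.16267 = 0.332.

Posterior probability ≈ 0.332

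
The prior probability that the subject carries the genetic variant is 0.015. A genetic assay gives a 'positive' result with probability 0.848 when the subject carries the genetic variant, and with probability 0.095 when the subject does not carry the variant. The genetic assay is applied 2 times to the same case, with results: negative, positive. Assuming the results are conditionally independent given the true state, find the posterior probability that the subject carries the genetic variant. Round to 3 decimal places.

Let H be the event that the subject carries the genetic variant; start with P(H) = 0.015. P('positive'|H) = 0.848, P('positive'|¬H) = 0.095.
Update on result 1 ('negative'): P(H) ← 0.152·0.0150 / (0.152·0.0150 + 0.905·0.9850) = 0.0022800/0.89370 = 0.0026.
Update on result 2 ('positive'): P(H) ← 0.848·0.0026 / (0.848·0.0026 + 0.095·0.9974) = 0.0021634/0.096921 = 0.0223.

Posterior P(H) ≈ 0.022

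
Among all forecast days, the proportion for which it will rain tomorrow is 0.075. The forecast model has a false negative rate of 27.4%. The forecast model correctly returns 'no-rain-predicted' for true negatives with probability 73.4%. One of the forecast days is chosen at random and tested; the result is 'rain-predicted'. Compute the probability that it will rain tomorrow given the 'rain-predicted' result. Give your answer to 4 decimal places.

Write H for 'it will rain tomorrow'. Prior odds H:¬H = 0.075/0.925 = 0.081081. For the 'rain-predicted' outcome, the likelihood ratio is 0.726/0.266 = 2.7293.
Posterior odds = 0.081081 × 2.7293 = 0.22130, so P(H|E) = 0.22130/(1+0.22130) = 0.1812.

P(H | E) ≈ 0.1812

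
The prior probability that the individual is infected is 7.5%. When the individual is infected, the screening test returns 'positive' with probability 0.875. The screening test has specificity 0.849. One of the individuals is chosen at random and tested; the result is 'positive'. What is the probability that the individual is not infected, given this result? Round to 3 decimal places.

P(¬H | E) ≈ 0.680

Write H for 'the individual is infected'. Prior odds H:¬H = 0.075/0.925 = 0.081081. For the 'positive' outcome, the likelihood ratio is 0.875/0.151 = 5.7947.
Posterior odds = 0.081081 × 5.7947 = 0.46984, so P(H|E) = 0.46984/(1+0.46984) = 0.320. Then P(¬H|E) = 1 − 0.320 = 0.680.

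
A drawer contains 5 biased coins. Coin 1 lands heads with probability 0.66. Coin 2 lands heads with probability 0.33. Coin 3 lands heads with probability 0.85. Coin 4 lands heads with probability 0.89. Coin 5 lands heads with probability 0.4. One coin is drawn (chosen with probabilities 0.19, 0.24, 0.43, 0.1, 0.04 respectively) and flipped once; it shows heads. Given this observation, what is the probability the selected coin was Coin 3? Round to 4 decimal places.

Posterior probability ≈ 0.5414

P(heads|C1) = 0.66; P(heads|C2) = 0.33; P(heads|C3) = 0.85; P(heads|C4) = 0.89; P(heads|C5) = 0.4.
Prior × likelihood for each source: 0.19·0.66=0.1254, 0.24·0.33=0.07920, 0.43·0.85=0.3655, 0.1·0.89=0.08900, 0.04·0.4=0.01600. Summing gives P(heads) = 0.67510.
P(Coin 3 | heads) = 0.3655 / 0.67510 = 0.5414.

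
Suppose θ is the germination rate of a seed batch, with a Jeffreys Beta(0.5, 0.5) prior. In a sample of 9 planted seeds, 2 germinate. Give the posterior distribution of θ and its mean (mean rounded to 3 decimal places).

The binomial likelihood is conjugate to the Beta prior: with 2 successes and 7 failures, the posterior is Beta(0.5+2, 0.5+7) = Beta(2.5, 7.5).
Posterior mean = α/(α+β) = 2.5/10 = 0.250.

Posterior: Beta(2.5, 7.5); mean ≈ 0.250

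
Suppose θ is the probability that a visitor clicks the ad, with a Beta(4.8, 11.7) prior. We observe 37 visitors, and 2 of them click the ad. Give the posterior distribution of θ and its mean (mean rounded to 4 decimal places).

Posterior: Beta(6.8, 46.7); mean ≈ 0.1271

Observing 2 successes and 35 failures updates Beta(4.8, 11.7) by adding the success and failure counts to the two shape parameters: α = 4.8+2 = 6.8, β = 11.7+35 = 46.7.
E[θ | data] = 6.8/(6.8+46.7) = 0.1271.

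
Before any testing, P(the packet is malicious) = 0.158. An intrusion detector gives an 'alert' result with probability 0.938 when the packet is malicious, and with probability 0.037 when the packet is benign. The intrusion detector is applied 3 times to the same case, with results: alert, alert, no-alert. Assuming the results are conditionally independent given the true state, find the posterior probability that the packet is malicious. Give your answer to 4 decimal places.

Posterior P(H) ≈ 0.8859

With H the event that the packet is malicious, the joint likelihood of the observed sequence is P(data|H) = 0.938·0.938·0.062 = 0.054550 and P(data|¬H) = 0.037·0.037·0.963 = 0.0013183.
Bayes: P(H|data) = 0.158·0.054550 / (0.158·0.054550 + 0.842·0.0013183) = 0.0086190/0.0097290 = 0.8859.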